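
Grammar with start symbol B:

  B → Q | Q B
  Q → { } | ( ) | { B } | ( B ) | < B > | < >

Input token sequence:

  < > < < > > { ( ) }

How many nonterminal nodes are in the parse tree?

[B [Q < >] [B [Q < [B [Q < >]] >] [B [Q { [B [Q ( )]] }]]]]

10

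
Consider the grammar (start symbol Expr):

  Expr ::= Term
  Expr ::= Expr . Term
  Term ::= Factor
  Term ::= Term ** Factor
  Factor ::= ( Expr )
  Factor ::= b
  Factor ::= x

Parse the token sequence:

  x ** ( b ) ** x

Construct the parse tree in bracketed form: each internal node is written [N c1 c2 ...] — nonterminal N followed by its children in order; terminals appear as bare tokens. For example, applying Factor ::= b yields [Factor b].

Expr
Term
Term ** Factor
Term ** Factor ** Factor
Factor ** Factor ** Factor
x ** Factor ** Factor
x ** ( Expr ) ** Factor
x ** ( Term ) ** Factor
x ** ( Factor ) ** Factor
x ** ( b ) ** Factor
x ** ( b ) ** x

[Expr [Term [Term [Term [Factor x]] ** [Factor ( [Expr [Term [Factor b]]] )]] ** [Factor x]]]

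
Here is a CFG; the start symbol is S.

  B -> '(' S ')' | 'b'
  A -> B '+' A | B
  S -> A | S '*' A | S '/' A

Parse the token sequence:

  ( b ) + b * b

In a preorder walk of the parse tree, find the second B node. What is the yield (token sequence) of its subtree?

[S [S [A [B ( [S [A [B b]]] )] + [A [B b]]]] * [A [B b]]]

b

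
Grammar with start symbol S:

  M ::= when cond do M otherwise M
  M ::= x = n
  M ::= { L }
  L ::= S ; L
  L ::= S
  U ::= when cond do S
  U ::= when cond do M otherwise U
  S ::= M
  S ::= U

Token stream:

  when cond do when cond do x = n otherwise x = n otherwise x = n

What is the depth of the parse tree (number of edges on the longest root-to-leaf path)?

4

[S [M when cond do [M when cond do [M x = n] otherwise [M x = n]] otherwise [M x = n]]]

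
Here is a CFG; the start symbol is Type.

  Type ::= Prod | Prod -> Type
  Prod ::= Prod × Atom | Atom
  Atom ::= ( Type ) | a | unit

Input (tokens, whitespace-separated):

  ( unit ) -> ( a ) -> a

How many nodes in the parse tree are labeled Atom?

[Type [Prod [Atom ( [Type [Prod [Atom unit]]] )]] -> [Type [Prod [Atom ( [Type [Prod [Atom a]]] )]] -> [Type [Prod [Atom a]]]]]

5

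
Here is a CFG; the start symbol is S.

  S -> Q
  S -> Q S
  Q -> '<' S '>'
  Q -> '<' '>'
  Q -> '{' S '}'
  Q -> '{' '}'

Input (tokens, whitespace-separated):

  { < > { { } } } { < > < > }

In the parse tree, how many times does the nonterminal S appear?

7

[S [Q { [S [Q < >] [S [Q { [S [Q { }]] }]]] }] [S [Q { [S [Q < >] [S [Q < >]]] }]]]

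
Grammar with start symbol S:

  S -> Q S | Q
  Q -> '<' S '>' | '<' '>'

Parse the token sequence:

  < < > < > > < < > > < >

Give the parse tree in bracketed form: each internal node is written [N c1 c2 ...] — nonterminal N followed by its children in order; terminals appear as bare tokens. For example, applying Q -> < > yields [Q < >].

S
Q S
< S > S
< Q S > S
< < > S > S
< < > Q > S
< < > < > > S
< < > < > > Q S
< < > < > > < S > S
< < > < > > < Q > S
< < > < > > < < > > S
< < > < > > < < > > Q
< < > < > > < < > > < >

[S [Q < [S [Q < >] [S [Q < >]]] >] [S [Q < [S [Q < >]] >] [S [Q < >]]]]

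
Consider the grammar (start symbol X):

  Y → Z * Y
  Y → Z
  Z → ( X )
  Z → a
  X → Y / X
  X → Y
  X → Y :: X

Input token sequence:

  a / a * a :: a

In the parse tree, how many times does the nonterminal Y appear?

4

[X [Y [Z a]] / [X [Y [Z a] * [Y [Z a]]] :: [X [Y [Z a]]]]]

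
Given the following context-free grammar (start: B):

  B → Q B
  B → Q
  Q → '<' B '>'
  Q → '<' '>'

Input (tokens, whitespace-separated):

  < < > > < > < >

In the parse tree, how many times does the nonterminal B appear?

4

[B [Q < [B [Q < >]] >] [B [Q < >] [B [Q < >]]]]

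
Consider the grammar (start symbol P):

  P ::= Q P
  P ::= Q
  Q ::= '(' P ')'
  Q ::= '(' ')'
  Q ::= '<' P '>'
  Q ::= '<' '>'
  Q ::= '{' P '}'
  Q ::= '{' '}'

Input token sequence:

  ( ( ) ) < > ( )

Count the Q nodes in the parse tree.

[P [Q ( [P [Q ( )]] )] [P [Q < >] [P [Q ( )]]]]

4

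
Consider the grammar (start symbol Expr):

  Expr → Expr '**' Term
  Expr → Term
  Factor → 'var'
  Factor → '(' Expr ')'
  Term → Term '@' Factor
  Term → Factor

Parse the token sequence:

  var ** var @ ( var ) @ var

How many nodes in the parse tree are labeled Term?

[Expr [Expr [Term [Factor var]]] ** [Term [Term [Term [Factor var]] @ [Factor ( [Expr [Term [Factor var]]] )]] @ [Factor var]]]

5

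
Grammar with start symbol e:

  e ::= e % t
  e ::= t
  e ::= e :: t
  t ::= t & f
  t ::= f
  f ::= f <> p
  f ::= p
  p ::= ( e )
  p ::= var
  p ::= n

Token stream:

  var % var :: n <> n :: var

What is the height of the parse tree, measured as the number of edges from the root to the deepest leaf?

7

[e [e [e [e [t [f [p var]]]] % [t [f [p var]]]] :: [t [f [f [p n]] <> [p n]]]] :: [t [f [p var]]]]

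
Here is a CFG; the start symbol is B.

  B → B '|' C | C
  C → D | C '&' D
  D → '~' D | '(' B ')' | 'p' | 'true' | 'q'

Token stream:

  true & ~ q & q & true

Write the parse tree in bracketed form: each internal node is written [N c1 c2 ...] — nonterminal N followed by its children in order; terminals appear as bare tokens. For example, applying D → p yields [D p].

B
C
C & D
C & D & D
C & D & D & D
D & D & D & D
true & D & D & D
true & ~ D & D & D
true & ~ q & D & D
true & ~ q & q & D
true & ~ q & q & true

[B [C [C [C [C [D true]] & [D ~ [D q]]] & [D q]] & [D true]]]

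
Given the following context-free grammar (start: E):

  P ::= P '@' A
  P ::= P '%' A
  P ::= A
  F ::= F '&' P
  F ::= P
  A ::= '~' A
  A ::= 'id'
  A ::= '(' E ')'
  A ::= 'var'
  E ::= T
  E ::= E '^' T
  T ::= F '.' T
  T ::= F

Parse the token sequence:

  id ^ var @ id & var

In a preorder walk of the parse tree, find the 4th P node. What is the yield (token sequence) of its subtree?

var

[E [E [T [F [P [A id]]]]] ^ [T [F [F [P [P [A var]] @ [A id]]] & [P [A var]]]]]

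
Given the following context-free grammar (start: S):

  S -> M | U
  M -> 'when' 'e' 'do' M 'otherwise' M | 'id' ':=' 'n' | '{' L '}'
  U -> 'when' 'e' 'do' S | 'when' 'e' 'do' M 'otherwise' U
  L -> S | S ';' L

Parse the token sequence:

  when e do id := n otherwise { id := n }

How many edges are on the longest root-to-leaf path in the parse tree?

[S [M when e do [M id := n] otherwise [M { [L [S [M id := n]]] }]]]

6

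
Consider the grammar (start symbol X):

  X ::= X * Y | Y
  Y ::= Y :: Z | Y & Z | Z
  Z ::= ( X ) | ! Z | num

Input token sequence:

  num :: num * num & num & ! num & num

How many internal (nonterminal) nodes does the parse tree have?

[X [X [Y [Y [Z num]] :: [Z num]]] * [Y [Y [Y [Y [Z num]] & [Z num]] & [Z ! [Z num]]] & [Z num]]]

15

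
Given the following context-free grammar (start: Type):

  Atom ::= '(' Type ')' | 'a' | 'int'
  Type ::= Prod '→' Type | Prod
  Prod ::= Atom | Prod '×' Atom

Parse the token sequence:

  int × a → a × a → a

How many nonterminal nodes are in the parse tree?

13

[Type [Prod [Prod [Atom int]] × [Atom a]] → [Type [Prod [Prod [Atom a]] × [Atom a]] → [Type [Prod [Atom a]]]]]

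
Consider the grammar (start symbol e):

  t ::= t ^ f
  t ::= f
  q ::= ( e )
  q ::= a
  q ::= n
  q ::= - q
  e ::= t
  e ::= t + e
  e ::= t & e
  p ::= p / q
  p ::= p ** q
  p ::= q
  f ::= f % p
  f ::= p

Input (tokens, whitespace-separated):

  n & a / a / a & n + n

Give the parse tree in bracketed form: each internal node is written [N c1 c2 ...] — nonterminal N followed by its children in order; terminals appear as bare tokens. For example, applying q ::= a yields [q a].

[e [t [f [p [q n]]]] & [e [t [f [p [p [p [q a]] / [q a]] / [q a]]]] & [e [t [f [p [q n]]]] + [e [t [f [p [q n]]]]]]]]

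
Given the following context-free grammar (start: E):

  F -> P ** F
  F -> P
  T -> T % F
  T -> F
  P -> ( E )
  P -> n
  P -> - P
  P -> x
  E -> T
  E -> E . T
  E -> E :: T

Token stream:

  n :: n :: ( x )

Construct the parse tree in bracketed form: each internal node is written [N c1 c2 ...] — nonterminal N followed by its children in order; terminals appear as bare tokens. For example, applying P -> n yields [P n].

[E [E [E [T [F [P n]]]] :: [T [F [P n]]]] :: [T [F [P ( [E [T [F [P x]]]] )]]]]

E
E :: T
E :: T :: T
T :: T :: T
F :: T :: T
P :: T :: T
n :: T :: T
n :: F :: T
n :: P :: T
n :: n :: T
n :: n :: F
n :: n :: P
n :: n :: ( E )
n :: n :: ( T )
n :: n :: ( F )
n :: n :: ( P )
n :: n :: ( x )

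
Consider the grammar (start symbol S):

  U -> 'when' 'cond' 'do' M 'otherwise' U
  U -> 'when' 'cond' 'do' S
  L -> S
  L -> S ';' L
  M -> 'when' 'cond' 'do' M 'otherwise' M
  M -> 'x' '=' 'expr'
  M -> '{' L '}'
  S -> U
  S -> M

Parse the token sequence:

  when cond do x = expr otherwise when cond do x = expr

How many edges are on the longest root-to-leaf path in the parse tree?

[S [U when cond do [M x = expr] otherwise [U when cond do [S [M x = expr]]]]]

5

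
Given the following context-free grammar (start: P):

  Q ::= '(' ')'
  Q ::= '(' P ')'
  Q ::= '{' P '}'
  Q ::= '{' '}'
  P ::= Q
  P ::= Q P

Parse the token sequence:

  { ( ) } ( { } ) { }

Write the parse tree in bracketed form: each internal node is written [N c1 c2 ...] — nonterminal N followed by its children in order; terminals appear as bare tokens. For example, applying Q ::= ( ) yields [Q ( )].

P
Q P
{ P } P
{ Q } P
{ ( ) } P
{ ( ) } Q P
{ ( ) } ( P ) P
{ ( ) } ( Q ) P
{ ( ) } ( { } ) P
{ ( ) } ( { } ) Q
{ ( ) } ( { } ) { }

[P [Q { [P [Q ( )]] }] [P [Q ( [P [Q { }]] )] [P [Q { }]]]]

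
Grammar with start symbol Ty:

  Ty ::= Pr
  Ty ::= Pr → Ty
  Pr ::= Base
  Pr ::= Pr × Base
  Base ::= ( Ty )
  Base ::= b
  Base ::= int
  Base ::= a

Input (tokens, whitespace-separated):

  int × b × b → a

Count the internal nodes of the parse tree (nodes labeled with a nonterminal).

[Ty [Pr [Pr [Pr [Base int]] × [Base b]] × [Base b]] → [Ty [Pr [Base a]]]]

10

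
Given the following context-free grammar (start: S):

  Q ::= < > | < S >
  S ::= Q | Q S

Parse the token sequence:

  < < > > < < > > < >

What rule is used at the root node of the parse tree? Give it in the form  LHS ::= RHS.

[S [Q < [S [Q < >]] >] [S [Q < [S [Q < >]] >] [S [Q < >]]]]

S ::= Q S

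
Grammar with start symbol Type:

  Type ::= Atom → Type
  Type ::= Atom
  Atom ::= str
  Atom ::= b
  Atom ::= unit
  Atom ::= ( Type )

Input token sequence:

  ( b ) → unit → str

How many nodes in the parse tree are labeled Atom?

4

[Type [Atom ( [Type [Atom b]] )] → [Type [Atom unit] → [Type [Atom str]]]]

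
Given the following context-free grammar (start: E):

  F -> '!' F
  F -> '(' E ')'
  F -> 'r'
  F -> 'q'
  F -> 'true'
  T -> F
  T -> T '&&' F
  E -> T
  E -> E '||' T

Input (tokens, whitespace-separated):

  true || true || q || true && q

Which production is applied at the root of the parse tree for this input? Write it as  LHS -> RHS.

E -> E '||' T

[E [E [E [E [T [F true]]] || [T [F true]]] || [T [F q]]] || [T [T [F true]] && [F q]]]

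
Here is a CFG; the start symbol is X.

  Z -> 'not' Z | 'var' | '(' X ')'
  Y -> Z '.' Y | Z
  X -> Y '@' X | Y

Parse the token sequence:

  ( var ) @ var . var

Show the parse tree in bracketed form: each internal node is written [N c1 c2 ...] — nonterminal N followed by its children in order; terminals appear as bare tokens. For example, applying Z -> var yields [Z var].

X
Y @ X
Z @ X
( X ) @ X
( Y ) @ X
( Z ) @ X
( var ) @ X
( var ) @ Y
( var ) @ Z . Y
( var ) @ var . Y
( var ) @ var . Z
( var ) @ var . var

[X [Y [Z ( [X [Y [Z var]]] )]] @ [X [Y [Z var] . [Y [Z var]]]]]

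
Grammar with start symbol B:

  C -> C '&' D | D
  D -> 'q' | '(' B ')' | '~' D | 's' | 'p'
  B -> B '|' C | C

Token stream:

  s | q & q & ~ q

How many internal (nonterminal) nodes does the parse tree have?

[B [B [C [D s]]] | [C [C [C [D q]] & [D q]] & [D ~ [D q]]]]

11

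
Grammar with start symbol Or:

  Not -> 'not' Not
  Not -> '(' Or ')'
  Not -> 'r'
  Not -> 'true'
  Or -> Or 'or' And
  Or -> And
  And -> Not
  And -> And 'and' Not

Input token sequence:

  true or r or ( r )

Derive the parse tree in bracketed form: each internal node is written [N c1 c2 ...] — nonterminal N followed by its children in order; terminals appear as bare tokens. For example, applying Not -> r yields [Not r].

Or
Or or And
Or or And or And
And or And or And
Not or And or And
true or And or And
true or Not or And
true or r or And
true or r or Not
true or r or ( Or )
true or r or ( And )
true or r or ( Not )
true or r or ( r )

[Or [Or [Or [And [Not true]]] or [And [Not r]]] or [And [Not ( [Or [And [Not r]]] )]]]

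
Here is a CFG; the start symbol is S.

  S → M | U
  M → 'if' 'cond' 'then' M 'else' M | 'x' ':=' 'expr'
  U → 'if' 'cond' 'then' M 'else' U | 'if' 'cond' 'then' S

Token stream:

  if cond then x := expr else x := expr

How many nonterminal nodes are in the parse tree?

4

[S [M if cond then [M x := expr] else [M x := expr]]]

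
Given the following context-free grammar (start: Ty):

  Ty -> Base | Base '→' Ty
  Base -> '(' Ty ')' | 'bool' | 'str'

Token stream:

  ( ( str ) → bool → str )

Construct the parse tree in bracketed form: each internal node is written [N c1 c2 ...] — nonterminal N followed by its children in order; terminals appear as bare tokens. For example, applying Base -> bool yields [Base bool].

[Ty [Base ( [Ty [Base ( [Ty [Base str]] )] → [Ty [Base bool] → [Ty [Base str]]]] )]]

Ty
Base
( Ty )
( Base → Ty )
( ( Ty ) → Ty )
( ( Base ) → Ty )
( ( str ) → Ty )
( ( str ) → Base → Ty )
( ( str ) → bool → Ty )
( ( str ) → bool → Base )
( ( str ) → bool → str )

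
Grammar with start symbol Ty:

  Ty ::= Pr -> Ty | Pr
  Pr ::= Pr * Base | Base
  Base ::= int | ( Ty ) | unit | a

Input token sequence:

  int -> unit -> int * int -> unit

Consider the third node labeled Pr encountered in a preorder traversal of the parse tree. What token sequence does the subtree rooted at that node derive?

[Ty [Pr [Base int]] -> [Ty [Pr [Base unit]] -> [Ty [Pr [Pr [Base int]] * [Base int]] -> [Ty [Pr [Base unit]]]]]]

int * int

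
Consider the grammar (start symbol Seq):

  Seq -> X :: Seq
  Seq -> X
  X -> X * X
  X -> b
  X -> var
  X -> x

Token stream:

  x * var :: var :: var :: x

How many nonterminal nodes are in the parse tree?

10

[Seq [X [X x] * [X var]] :: [Seq [X var] :: [Seq [X var] :: [Seq [X x]]]]]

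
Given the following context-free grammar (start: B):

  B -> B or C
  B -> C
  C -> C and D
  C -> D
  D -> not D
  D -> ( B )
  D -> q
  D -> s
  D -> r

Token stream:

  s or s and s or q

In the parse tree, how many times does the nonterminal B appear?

[B [B [B [C [D s]]] or [C [C [D s]] and [D s]]] or [C [D q]]]

3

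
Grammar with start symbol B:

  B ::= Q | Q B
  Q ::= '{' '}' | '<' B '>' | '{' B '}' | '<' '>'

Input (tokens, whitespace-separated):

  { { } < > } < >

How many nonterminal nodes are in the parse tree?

8

[B [Q { [B [Q { }] [B [Q < >]]] }] [B [Q < >]]]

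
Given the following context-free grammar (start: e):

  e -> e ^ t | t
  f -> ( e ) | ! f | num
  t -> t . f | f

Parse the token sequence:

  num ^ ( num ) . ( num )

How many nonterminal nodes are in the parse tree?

14

[e [e [t [f num]]] ^ [t [t [f ( [e [t [f num]]] )]] . [f ( [e [t [f num]]] )]]]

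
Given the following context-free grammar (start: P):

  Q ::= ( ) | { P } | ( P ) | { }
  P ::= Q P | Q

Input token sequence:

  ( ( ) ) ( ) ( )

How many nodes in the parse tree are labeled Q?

[P [Q ( [P [Q ( )]] )] [P [Q ( )] [P [Q ( )]]]]

4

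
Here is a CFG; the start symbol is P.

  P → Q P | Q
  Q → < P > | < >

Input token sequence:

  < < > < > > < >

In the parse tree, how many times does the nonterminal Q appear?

4

[P [Q < [P [Q < >] [P [Q < >]]] >] [P [Q < >]]]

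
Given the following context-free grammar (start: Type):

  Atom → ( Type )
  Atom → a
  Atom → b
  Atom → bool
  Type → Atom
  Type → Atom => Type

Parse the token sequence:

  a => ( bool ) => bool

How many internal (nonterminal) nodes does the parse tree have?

[Type [Atom a] => [Type [Atom ( [Type [Atom bool]] )] => [Type [Atom bool]]]]

8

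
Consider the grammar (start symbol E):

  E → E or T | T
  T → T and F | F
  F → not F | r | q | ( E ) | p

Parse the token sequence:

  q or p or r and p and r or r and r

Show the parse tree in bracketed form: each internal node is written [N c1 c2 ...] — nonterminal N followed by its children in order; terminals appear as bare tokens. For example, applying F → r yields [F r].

E
E or T
E or T or T
E or T or T or T
T or T or T or T
F or T or T or T
q or T or T or T
q or F or T or T
q or p or T or T
q or p or T and F or T
q or p or T and F and F or T
q or p or F and F and F or T
q or p or r and F and F or T
q or p or r and p and F or T
q or p or r and p and r or T
q or p or r and p and r or T and F
q or p or r and p and r or F and F
q or p or r and p and r or r and F
q or p or r and p and r or r and r

[E [E [E [E [T [F q]]] or [T [F p]]] or [T [T [T [F r]] and [F p]] and [F r]]] or [T [T [F r]] and [F r]]]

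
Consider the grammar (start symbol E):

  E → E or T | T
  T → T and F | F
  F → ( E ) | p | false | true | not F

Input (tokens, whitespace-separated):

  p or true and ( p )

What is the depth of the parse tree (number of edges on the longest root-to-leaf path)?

6

[E [E [T [F p]]] or [T [T [F true]] and [F ( [E [T [F p]]] )]]]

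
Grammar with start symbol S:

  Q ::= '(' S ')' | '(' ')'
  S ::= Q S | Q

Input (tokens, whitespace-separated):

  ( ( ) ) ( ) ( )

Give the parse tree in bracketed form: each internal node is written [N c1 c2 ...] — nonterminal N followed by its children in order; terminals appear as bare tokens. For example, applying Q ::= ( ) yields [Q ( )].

S
Q S
( S ) S
( Q ) S
( ( ) ) S
( ( ) ) Q S
( ( ) ) ( ) S
( ( ) ) ( ) Q
( ( ) ) ( ) ( )

[S [Q ( [S [Q ( )]] )] [S [Q ( )] [S [Q ( )]]]]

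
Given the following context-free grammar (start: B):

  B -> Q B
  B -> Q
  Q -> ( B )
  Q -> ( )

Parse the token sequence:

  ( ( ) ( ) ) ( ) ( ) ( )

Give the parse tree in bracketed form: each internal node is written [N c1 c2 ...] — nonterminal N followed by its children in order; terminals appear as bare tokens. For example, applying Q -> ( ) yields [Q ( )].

B
Q B
( B ) B
( Q B ) B
( ( ) B ) B
( ( ) Q ) B
( ( ) ( ) ) B
( ( ) ( ) ) Q B
( ( ) ( ) ) ( ) B
( ( ) ( ) ) ( ) Q B
( ( ) ( ) ) ( ) ( ) B
( ( ) ( ) ) ( ) ( ) Q
( ( ) ( ) ) ( ) ( ) ( )

[B [Q ( [B [Q ( )] [B [Q ( )]]] )] [B [Q ( )] [B [Q ( )] [B [Q ( )]]]]]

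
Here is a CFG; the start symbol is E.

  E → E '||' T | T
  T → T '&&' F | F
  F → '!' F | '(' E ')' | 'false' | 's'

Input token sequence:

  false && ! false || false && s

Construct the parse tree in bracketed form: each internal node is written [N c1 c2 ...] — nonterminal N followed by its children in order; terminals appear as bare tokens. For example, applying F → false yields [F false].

E
E || T
T || T
T && F || T
F && F || T
false && F || T
false && ! F || T
false && ! false || T
false && ! false || T && F
false && ! false || F && F
false && ! false || false && F
false && ! false || false && s

[E [E [T [T [F false]] && [F ! [F false]]]] || [T [T [F false]] && [F s]]]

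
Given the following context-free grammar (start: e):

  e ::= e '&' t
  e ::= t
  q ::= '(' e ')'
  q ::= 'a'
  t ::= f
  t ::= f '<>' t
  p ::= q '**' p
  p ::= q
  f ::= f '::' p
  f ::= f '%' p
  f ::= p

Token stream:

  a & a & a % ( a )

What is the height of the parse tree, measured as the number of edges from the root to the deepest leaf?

[e [e [e [t [f [p [q a]]]]] & [t [f [p [q a]]]]] & [t [f [f [p [q a]]] % [p [q ( [e [t [f [p [q a]]]]] )]]]]]

10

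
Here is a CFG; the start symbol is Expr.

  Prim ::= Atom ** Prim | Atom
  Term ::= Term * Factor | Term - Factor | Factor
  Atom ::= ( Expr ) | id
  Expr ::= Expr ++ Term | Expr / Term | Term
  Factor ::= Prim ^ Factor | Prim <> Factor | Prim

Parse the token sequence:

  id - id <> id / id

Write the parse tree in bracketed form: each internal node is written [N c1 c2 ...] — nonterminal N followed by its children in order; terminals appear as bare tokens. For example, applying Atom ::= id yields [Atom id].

Expr
Expr / Term
Term / Term
Term - Factor / Term
Factor - Factor / Term
Prim - Factor / Term
Atom - Factor / Term
id - Factor / Term
id - Prim <> Factor / Term
id - Atom <> Factor / Term
id - id <> Factor / Term
id - id <> Prim / Term
id - id <> Atom / Term
id - id <> id / Term
id - id <> id / Factor
id - id <> id / Prim
id - id <> id / Atom
id - id <> id / id

[Expr [Expr [Term [Term [Factor [Prim [Atom id]]]] - [Factor [Prim [Atom id]] <> [Factor [Prim [Atom id]]]]]] / [Term [Factor [Prim [Atom id]]]]]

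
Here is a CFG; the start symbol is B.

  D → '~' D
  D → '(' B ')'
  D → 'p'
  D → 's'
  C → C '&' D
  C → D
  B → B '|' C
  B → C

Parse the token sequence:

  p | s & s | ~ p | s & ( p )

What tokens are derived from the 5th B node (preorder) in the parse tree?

[B [B [B [B [C [D p]]] | [C [C [D s]] & [D s]]] | [C [D ~ [D p]]]] | [C [C [D s]] & [D ( [B [C [D p]]] )]]]

p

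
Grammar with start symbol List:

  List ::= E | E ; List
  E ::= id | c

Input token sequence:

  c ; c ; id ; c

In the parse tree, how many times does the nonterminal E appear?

[List [E c] ; [List [E c] ; [List [E id] ; [List [E c]]]]]

4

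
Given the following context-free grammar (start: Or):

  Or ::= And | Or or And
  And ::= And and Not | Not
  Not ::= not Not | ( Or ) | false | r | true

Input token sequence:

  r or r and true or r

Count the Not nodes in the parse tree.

[Or [Or [Or [And [Not r]]] or [And [And [Not r]] and [Not true]]] or [And [Not r]]]

4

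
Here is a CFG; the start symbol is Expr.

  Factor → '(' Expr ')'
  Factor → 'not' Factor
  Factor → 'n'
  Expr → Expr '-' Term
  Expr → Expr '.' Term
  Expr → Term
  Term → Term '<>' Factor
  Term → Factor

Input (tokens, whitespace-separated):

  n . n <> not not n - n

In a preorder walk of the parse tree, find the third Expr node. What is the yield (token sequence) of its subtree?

n

[Expr [Expr [Expr [Term [Factor n]]] . [Term [Term [Factor n]] <> [Factor not [Factor not [Factor n]]]]] - [Term [Factor n]]]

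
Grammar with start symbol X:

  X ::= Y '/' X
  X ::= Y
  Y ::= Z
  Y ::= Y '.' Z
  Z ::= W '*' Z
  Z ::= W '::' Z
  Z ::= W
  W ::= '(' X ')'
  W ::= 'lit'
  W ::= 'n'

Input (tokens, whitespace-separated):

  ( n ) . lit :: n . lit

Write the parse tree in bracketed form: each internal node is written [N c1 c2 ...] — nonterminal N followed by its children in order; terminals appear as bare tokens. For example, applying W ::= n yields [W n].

X
Y
Y . Z
Y . Z . Z
Z . Z . Z
W . Z . Z
( X ) . Z . Z
( Y ) . Z . Z
( Z ) . Z . Z
( W ) . Z . Z
( n ) . Z . Z
( n ) . W :: Z . Z
( n ) . lit :: Z . Z
( n ) . lit :: W . Z
( n ) . lit :: n . Z
( n ) . lit :: n . W
( n ) . lit :: n . lit

[X [Y [Y [Y [Z [W ( [X [Y [Z [W n]]]] )]]] . [Z [W lit] :: [Z [W n]]]] . [Z [W lit]]]]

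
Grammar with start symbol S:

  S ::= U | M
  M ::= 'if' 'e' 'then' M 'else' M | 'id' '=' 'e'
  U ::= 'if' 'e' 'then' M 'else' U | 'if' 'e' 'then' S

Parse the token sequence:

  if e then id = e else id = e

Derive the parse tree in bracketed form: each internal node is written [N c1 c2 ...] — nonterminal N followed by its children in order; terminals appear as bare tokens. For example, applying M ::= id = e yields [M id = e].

[S [M if e then [M id = e] else [M id = e]]]

S
M
if e then M else M
if e then id = e else M
if e then id = e else id = e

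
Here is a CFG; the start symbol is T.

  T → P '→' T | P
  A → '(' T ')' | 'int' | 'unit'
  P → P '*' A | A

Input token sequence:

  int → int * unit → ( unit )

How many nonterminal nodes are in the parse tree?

14

[T [P [A int]] → [T [P [P [A int]] * [A unit]] → [T [P [A ( [T [P [A unit]]] )]]]]]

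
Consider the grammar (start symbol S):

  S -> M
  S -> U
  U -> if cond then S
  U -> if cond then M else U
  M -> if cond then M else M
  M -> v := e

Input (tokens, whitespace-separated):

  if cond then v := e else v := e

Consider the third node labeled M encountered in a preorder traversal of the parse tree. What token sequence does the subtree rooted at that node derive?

v := e

[S [M if cond then [M v := e] else [M v := e]]]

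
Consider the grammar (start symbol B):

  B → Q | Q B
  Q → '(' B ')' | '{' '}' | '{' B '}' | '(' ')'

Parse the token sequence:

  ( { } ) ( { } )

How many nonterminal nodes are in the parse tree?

[B [Q ( [B [Q { }]] )] [B [Q ( [B [Q { }]] )]]]

8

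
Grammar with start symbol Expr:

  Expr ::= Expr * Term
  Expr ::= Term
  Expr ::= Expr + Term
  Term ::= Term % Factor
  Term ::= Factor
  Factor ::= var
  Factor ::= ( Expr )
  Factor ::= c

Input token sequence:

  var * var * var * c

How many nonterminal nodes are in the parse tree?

[Expr [Expr [Expr [Expr [Term [Factor var]]] * [Term [Factor var]]] * [Term [Factor var]]] * [Term [Factor c]]]

12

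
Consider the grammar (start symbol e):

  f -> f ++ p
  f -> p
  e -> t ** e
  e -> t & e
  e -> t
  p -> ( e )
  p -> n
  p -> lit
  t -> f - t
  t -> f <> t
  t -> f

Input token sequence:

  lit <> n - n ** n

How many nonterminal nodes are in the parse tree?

[e [t [f [p lit]] <> [t [f [p n]] - [t [f [p n]]]]] ** [e [t [f [p n]]]]]

14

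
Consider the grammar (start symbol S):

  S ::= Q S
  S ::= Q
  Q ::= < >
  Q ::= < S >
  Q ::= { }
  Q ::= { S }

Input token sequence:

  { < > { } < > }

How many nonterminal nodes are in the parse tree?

8

[S [Q { [S [Q < >] [S [Q { }] [S [Q < >]]]] }]]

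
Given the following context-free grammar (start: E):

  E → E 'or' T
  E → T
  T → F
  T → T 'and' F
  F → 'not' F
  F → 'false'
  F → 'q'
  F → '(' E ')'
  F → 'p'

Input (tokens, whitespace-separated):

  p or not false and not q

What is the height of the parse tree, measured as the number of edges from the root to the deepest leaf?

[E [E [T [F p]]] or [T [T [F not [F false]]] and [F not [F q]]]]

5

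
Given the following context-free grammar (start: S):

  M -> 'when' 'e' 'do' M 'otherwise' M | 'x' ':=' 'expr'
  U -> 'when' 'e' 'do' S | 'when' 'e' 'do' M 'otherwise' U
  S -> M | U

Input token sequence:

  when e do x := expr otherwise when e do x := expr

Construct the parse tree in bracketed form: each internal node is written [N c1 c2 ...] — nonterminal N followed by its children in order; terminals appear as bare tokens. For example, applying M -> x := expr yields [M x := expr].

S
U
when e do M otherwise U
when e do x := expr otherwise U
when e do x := expr otherwise when e do S
when e do x := expr otherwise when e do M
when e do x := expr otherwise when e do x := expr

[S [U when e do [M x := expr] otherwise [U when e do [S [M x := expr]]]]]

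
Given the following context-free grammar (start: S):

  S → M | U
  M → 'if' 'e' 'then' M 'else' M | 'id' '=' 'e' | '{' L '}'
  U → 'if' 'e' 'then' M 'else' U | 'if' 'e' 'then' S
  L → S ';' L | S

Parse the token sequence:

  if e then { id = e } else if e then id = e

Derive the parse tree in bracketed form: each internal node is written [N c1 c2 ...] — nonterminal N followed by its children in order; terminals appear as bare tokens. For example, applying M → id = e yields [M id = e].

[S [U if e then [M { [L [S [M id = e]]] }] else [U if e then [S [M id = e]]]]]

S
U
if e then M else U
if e then { L } else U
if e then { S } else U
if e then { M } else U
if e then { id = e } else U
if e then { id = e } else if e then S
if e then { id = e } else if e then M
if e then { id = e } else if e then id = e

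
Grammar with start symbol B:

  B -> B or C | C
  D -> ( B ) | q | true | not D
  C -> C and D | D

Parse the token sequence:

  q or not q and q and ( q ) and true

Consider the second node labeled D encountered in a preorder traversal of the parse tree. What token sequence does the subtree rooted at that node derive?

[B [B [C [D q]]] or [C [C [C [C [D not [D q]]] and [D q]] and [D ( [B [C [D q]]] )]] and [D true]]]

not q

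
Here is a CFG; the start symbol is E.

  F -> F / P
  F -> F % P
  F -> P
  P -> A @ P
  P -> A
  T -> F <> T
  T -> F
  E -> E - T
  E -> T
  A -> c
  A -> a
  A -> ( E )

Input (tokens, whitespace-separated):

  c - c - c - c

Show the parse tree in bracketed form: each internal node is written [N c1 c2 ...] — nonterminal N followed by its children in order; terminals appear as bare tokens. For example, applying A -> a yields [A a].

E
E - T
E - T - T
E - T - T - T
T - T - T - T
F - T - T - T
P - T - T - T
A - T - T - T
c - T - T - T
c - F - T - T
c - P - T - T
c - A - T - T
c - c - T - T
c - c - F - T
c - c - P - T
c - c - A - T
c - c - c - T
c - c - c - F
c - c - c - P
c - c - c - A
c - c - c - c

[E [E [E [E [T [F [P [A c]]]]] - [T [F [P [A c]]]]] - [T [F [P [A c]]]]] - [T [F [P [A c]]]]]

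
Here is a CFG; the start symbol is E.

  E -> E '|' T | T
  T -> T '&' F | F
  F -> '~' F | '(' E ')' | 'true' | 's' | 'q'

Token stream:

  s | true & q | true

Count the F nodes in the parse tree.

[E [E [E [T [F s]]] | [T [T [F true]] & [F q]]] | [T [F true]]]

4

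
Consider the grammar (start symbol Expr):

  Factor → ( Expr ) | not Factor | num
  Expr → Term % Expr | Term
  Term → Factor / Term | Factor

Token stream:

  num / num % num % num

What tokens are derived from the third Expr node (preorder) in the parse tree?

[Expr [Term [Factor num] / [Term [Factor num]]] % [Expr [Term [Factor num]] % [Expr [Term [Factor num]]]]]

num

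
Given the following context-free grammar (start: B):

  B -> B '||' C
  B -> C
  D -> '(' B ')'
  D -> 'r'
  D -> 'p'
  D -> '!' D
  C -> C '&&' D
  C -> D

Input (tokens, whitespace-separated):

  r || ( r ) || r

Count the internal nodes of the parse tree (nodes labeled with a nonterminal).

12

[B [B [B [C [D r]]] || [C [D ( [B [C [D r]]] )]]] || [C [D r]]]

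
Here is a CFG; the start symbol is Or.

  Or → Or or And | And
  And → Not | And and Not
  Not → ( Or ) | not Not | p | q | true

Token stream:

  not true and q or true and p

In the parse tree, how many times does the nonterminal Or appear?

2

[Or [Or [And [And [Not not [Not true]]] and [Not q]]] or [And [And [Not true]] and [Not p]]]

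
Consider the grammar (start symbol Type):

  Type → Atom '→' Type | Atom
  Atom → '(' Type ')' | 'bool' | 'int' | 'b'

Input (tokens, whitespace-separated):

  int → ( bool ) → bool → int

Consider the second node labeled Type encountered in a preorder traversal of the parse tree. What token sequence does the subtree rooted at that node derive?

( bool ) → bool → int

[Type [Atom int] → [Type [Atom ( [Type [Atom bool]] )] → [Type [Atom bool] → [Type [Atom int]]]]]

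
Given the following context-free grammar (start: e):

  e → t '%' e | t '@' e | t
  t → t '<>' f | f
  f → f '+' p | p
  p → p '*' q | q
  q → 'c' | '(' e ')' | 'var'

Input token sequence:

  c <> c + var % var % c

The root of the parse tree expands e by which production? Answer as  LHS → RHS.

e → t '%' e

[e [t [t [f [p [q c]]]] <> [f [f [p [q c]]] + [p [q var]]]] % [e [t [f [p [q var]]]] % [e [t [f [p [q c]]]]]]]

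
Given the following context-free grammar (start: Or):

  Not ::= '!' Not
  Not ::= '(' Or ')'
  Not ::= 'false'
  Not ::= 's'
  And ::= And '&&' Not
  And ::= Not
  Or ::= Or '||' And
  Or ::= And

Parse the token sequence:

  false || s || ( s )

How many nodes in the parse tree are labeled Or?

4

[Or [Or [Or [And [Not false]]] || [And [Not s]]] || [And [Not ( [Or [And [Not s]]] )]]]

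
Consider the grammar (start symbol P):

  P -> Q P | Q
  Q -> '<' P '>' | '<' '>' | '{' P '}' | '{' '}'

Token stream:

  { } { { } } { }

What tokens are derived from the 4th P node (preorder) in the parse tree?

{ }

[P [Q { }] [P [Q { [P [Q { }]] }] [P [Q { }]]]]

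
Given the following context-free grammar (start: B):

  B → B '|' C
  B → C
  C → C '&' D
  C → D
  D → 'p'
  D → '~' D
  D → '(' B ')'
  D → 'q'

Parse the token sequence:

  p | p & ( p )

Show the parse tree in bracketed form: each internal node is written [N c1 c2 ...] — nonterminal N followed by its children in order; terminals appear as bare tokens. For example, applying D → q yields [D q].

[B [B [C [D p]]] | [C [C [D p]] & [D ( [B [C [D p]]] )]]]

B
B | C
C | C
D | C
p | C
p | C & D
p | D & D
p | p & D
p | p & ( B )
p | p & ( C )
p | p & ( D )
p | p & ( p )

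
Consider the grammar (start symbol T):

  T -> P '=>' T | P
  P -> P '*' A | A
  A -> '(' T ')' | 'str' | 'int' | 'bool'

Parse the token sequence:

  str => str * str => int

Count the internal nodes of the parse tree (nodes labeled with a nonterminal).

11

[T [P [A str]] => [T [P [P [A str]] * [A str]] => [T [P [A int]]]]]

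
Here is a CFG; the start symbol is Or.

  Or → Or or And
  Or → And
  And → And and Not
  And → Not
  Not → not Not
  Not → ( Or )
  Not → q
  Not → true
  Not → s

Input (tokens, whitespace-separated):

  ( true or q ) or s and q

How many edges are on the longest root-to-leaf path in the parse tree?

8

[Or [Or [And [Not ( [Or [Or [And [Not true]]] or [And [Not q]]] )]]] or [And [And [Not s]] and [Not q]]]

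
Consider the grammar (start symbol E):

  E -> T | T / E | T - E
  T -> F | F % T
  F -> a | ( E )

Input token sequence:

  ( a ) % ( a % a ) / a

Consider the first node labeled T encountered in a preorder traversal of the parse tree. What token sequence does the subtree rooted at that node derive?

( a ) % ( a % a )

[E [T [F ( [E [T [F a]]] )] % [T [F ( [E [T [F a] % [T [F a]]]] )]]] / [E [T [F a]]]]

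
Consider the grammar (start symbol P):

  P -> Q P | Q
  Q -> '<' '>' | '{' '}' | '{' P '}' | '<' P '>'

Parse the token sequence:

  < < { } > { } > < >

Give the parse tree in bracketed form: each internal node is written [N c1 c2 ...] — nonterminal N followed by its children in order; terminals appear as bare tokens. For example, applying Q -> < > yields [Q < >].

[P [Q < [P [Q < [P [Q { }]] >] [P [Q { }]]] >] [P [Q < >]]]

P
Q P
< P > P
< Q P > P
< < P > P > P
< < Q > P > P
< < { } > P > P
< < { } > Q > P
< < { } > { } > P
< < { } > { } > Q
< < { } > { } > < >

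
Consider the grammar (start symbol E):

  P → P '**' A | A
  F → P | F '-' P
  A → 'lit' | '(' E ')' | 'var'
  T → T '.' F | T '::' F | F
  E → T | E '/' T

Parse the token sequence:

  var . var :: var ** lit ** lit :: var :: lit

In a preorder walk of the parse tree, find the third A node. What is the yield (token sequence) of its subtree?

[E [T [T [T [T [T [F [P [A var]]]] . [F [P [A var]]]] :: [F [P [P [P [A var]] ** [A lit]] ** [A lit]]]] :: [F [P [A var]]]] :: [F [P [A lit]]]]]

var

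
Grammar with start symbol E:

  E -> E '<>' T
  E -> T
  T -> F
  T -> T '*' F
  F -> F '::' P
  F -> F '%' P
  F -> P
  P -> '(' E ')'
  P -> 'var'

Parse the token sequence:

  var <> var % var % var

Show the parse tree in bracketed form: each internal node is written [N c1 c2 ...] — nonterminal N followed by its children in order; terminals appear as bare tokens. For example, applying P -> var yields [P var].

E
E <> T
T <> T
F <> T
P <> T
var <> T
var <> F
var <> F % P
var <> F % P % P
var <> P % P % P
var <> var % P % P
var <> var % var % P
var <> var % var % var

[E [E [T [F [P var]]]] <> [T [F [F [F [P var]] % [P var]] % [P var]]]]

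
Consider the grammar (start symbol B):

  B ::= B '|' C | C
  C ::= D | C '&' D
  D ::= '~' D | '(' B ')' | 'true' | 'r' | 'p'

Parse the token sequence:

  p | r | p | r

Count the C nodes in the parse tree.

[B [B [B [B [C [D p]]] | [C [D r]]] | [C [D p]]] | [C [D r]]]

4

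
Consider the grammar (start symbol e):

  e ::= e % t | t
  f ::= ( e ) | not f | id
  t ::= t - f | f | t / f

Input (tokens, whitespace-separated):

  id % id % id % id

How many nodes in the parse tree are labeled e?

4

[e [e [e [e [t [f id]]] % [t [f id]]] % [t [f id]]] % [t [f id]]]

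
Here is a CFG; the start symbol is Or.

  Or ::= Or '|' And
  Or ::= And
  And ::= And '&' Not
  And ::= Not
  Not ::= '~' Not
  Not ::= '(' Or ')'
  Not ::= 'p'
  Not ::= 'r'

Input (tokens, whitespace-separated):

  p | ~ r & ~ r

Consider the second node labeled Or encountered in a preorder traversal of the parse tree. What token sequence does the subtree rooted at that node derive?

p

[Or [Or [And [Not p]]] | [And [And [Not ~ [Not r]]] & [Not ~ [Not r]]]]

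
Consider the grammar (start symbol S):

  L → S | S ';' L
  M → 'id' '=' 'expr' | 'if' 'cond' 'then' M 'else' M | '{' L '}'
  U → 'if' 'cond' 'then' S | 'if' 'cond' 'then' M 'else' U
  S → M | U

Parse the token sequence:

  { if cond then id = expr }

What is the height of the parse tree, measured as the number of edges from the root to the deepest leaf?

[S [M { [L [S [U if cond then [S [M id = expr]]]]] }]]

7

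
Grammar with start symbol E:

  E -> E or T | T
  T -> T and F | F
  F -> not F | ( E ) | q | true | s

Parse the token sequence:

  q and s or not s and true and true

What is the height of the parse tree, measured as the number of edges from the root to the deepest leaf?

[E [E [T [T [F q]] and [F s]]] or [T [T [T [F not [F s]]] and [F true]] and [F true]]]

6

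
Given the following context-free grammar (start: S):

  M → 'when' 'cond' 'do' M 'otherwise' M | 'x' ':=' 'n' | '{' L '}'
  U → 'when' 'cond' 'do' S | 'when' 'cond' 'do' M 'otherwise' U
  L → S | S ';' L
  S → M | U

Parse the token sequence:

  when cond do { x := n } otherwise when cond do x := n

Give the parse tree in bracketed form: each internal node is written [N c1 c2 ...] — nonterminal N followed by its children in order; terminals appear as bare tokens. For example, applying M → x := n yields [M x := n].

[S [U when cond do [M { [L [S [M x := n]]] }] otherwise [U when cond do [S [M x := n]]]]]

S
U
when cond do M otherwise U
when cond do { L } otherwise U
when cond do { S } otherwise U
when cond do { M } otherwise U
when cond do { x := n } otherwise U
when cond do { x := n } otherwise when cond do S
when cond do { x := n } otherwise when cond do M
when cond do { x := n } otherwise when cond do x := n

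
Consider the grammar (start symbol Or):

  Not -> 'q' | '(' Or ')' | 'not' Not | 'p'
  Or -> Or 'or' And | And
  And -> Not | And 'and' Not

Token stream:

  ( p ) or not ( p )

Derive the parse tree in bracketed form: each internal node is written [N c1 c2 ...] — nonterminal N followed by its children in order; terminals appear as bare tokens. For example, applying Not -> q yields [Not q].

[Or [Or [And [Not ( [Or [And [Not p]]] )]]] or [And [Not not [Not ( [Or [And [Not p]]] )]]]]

Or
Or or And
And or And
Not or And
( Or ) or And
( And ) or And
( Not ) or And
( p ) or And
( p ) or Not
( p ) or not Not
( p ) or not ( Or )
( p ) or not ( And )
( p ) or not ( Not )
( p ) or not ( p )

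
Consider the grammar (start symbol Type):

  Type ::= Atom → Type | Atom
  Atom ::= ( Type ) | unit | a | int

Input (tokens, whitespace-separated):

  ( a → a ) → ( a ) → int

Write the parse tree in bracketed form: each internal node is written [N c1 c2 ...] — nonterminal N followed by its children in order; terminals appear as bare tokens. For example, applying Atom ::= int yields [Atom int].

[Type [Atom ( [Type [Atom a] → [Type [Atom a]]] )] → [Type [Atom ( [Type [Atom a]] )] → [Type [Atom int]]]]

Type
Atom → Type
( Type ) → Type
( Atom → Type ) → Type
( a → Type ) → Type
( a → Atom ) → Type
( a → a ) → Type
( a → a ) → Atom → Type
( a → a ) → ( Type ) → Type
( a → a ) → ( Atom ) → Type
( a → a ) → ( a ) → Type
( a → a ) → ( a ) → Atom
( a → a ) → ( a ) → int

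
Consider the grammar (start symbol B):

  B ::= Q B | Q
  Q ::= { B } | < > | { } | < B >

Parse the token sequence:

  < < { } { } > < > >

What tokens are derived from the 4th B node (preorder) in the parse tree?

[B [Q < [B [Q < [B [Q { }] [B [Q { }]]] >] [B [Q < >]]] >]]

{ }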